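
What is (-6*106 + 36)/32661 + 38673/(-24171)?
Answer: -141955717/87716559 ≈ -1.6183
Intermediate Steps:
(-6*106 + 36)/32661 + 38673/(-24171) = (-636 + 36)*(1/32661) + 38673*(-1/24171) = -600*1/32661 - 12891/8057 = -200/10887 - 12891/8057 = -141955717/87716559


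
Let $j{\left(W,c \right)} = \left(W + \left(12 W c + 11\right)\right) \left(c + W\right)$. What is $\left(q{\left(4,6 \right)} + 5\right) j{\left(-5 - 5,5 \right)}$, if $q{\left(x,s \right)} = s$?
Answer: $32945$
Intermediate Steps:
$j{\left(W,c \right)} = \left(W + c\right) \left(11 + W + 12 W c\right)$ ($j{\left(W,c \right)} = \left(W + \left(12 W c + 11\right)\right) \left(W + c\right) = \left(W + \left(11 + 12 W c\right)\right) \left(W + c\right) = \left(11 + W + 12 W c\right) \left(W + c\right) = \left(W + c\right) \left(11 + W + 12 W c\right)$)
$\left(q{\left(4,6 \right)} + 5\right) j{\left(-5 - 5,5 \right)} = \left(6 + 5\right) \left(\left(-5 - 5\right)^{2} + 11 \left(-5 - 5\right) + 11 \cdot 5 + \left(-5 - 5\right) 5 + 12 \left(-5 - 5\right) 5^{2} + 12 \cdot 5 \left(-5 - 5\right)^{2}\right) = 11 \left(\left(-5 - 5\right)^{2} + 11 \left(-5 - 5\right) + 55 + \left(-5 - 5\right) 5 + 12 \left(-5 - 5\right) 25 + 12 \cdot 5 \left(-5 - 5\right)^{2}\right) = 11 \left(\left(-10\right)^{2} + 11 \left(-10\right) + 55 - 50 + 12 \left(-10\right) 25 + 12 \cdot 5 \left(-10\right)^{2}\right) = 11 \left(100 - 110 + 55 - 50 - 3000 + 12 \cdot 5 \cdot 100\right) = 11 \left(100 - 110 + 55 - 50 - 3000 + 6000\right) = 11 \cdot 2995 = 32945$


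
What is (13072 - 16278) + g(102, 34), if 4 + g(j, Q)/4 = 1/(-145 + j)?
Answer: -138550/43 ≈ -3222.1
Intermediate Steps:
g(j, Q) = -16 + 4/(-145 + j)
(13072 - 16278) + g(102, 34) = (13072 - 16278) + 4*(581 - 4*102)/(-145 + 102) = -3206 + 4*(581 - 408)/(-43) = -3206 + 4*(-1/43)*173 = -3206 - 692/43 = -138550/43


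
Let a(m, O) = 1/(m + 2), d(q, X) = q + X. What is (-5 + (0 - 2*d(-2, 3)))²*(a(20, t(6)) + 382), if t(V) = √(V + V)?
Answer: 411845/22 ≈ 18720.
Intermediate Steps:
d(q, X) = X + q
t(V) = √2*√V (t(V) = √(2*V) = √2*√V)
a(m, O) = 1/(2 + m)
(-5 + (0 - 2*d(-2, 3)))²*(a(20, t(6)) + 382) = (-5 + (0 - 2*(3 - 2)))²*(1/(2 + 20) + 382) = (-5 + (0 - 2*1))²*(1/22 + 382) = (-5 + (0 - 2))²*(1/22 + 382) = (-5 - 2)²*(8405/22) = (-7)²*(8405/22) = 49*(8405/22) = 411845/22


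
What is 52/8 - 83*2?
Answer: -319/2 ≈ -159.50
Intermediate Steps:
52/8 - 83*2 = 52*(⅛) - 166 = 13/2 - 166 = -319/2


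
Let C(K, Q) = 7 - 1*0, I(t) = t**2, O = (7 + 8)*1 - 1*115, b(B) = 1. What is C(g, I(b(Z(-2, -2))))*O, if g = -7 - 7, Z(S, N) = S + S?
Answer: -700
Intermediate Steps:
Z(S, N) = 2*S
g = -14
O = -100 (O = 15*1 - 115 = 15 - 115 = -100)
C(K, Q) = 7 (C(K, Q) = 7 + 0 = 7)
C(g, I(b(Z(-2, -2))))*O = 7*(-100) = -700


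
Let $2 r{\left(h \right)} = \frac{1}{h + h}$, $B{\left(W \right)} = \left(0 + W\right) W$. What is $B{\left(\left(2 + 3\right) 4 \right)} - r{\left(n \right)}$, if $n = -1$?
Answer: $\frac{1601}{4} \approx 400.25$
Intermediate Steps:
$B{\left(W \right)} = W^{2}$ ($B{\left(W \right)} = W W = W^{2}$)
$r{\left(h \right)} = \frac{1}{4 h}$ ($r{\left(h \right)} = \frac{1}{2 \left(h + h\right)} = \frac{1}{2 \cdot 2 h} = \frac{\frac{1}{2} \frac{1}{h}}{2} = \frac{1}{4 h}$)
$B{\left(\left(2 + 3\right) 4 \right)} - r{\left(n \right)} = \left(\left(2 + 3\right) 4\right)^{2} - \frac{1}{4 \left(-1\right)} = \left(5 \cdot 4\right)^{2} - \frac{1}{4} \left(-1\right) = 20^{2} - - \frac{1}{4} = 400 + \frac{1}{4} = \frac{1601}{4}$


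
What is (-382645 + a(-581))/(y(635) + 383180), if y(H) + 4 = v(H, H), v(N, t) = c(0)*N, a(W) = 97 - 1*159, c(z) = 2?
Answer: -382707/384446 ≈ -0.99548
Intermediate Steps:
a(W) = -62 (a(W) = 97 - 159 = -62)
v(N, t) = 2*N
y(H) = -4 + 2*H
(-382645 + a(-581))/(y(635) + 383180) = (-382645 - 62)/((-4 + 2*635) + 383180) = -382707/((-4 + 1270) + 383180) = -382707/(1266 + 383180) = -382707/384446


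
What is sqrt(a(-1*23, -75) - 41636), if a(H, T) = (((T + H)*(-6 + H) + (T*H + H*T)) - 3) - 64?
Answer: I*sqrt(35411) ≈ 188.18*I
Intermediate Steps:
a(H, T) = -67 + (-6 + H)*(H + T) + 2*H*T (a(H, T) = (((H + T)*(-6 + H) + (H*T + H*T)) - 3) - 64 = (((-6 + H)*(H + T) + 2*H*T) - 3) - 64 = (-3 + (-6 + H)*(H + T) + 2*H*T) - 64 = -67 + (-6 + H)*(H + T) + 2*H*T)
sqrt(a(-1*23, -75) - 41636) = sqrt((-67 + (-1*23)**2 - (-6)*23 - 6*(-75) + 3*(-1*23)*(-75)) - 41636) = sqrt((-67 + (-23)**2 - 6*(-23) + 450 + 3*(-23)*(-75)) - 41636) = sqrt((-67 + 529 + 138 + 450 + 5175) - 41636) = sqrt(6225 - 41636) = sqrt(-35411) = I*sqrt(35411)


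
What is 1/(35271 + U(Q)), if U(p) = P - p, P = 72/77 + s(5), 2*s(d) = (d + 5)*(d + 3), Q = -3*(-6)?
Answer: 77/2717633 ≈ 2.8333e-5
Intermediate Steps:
Q = 18
s(d) = (3 + d)*(5 + d)/2 (s(d) = ((d + 5)*(d + 3))/2 = ((5 + d)*(3 + d))/2 = ((3 + d)*(5 + d))/2 = (3 + d)*(5 + d)/2)
P = 3152/77 (P = 72/77 + (15/2 + (½)*5² + 4*5) = 72*(1/77) + (15/2 + (½)*25 + 20) = 72/77 + (15/2 + 25/2 + 20) = 72/77 + 40 = 3152/77 ≈ 40.935)
U(p) = 3152/77 - p
1/(35271 + U(Q)) = 1/(35271 + (3152/77 - 1*18)) = 1/(35271 + (3152/77 - 18)) = 1/(35271 + 1766/77) = 1/(2717633/77) = 77/2717633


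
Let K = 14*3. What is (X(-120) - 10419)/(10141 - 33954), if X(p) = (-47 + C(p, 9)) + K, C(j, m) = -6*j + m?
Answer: 9695/23813 ≈ 0.40713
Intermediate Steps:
K = 42
C(j, m) = m - 6*j
X(p) = 4 - 6*p (X(p) = (-47 + (9 - 6*p)) + 42 = (-38 - 6*p) + 42 = 4 - 6*p)
(X(-120) - 10419)/(10141 - 33954) = ((4 - 6*(-120)) - 10419)/(10141 - 33954) = ((4 + 720) - 10419)/(-23813) = (724 - 10419)*(-1/23813) = -9695*(-1/23813) = 9695/23813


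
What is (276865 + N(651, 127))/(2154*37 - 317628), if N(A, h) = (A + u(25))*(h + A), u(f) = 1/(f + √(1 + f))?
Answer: -156413969/47506690 + 389*√26/71260035 ≈ -3.2924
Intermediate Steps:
N(A, h) = (A + h)*(A + 1/(25 + √26)) (N(A, h) = (A + 1/(25 + √(1 + 25)))*(h + A) = (A + 1/(25 + √26))*(A + h) = (A + h)*(A + 1/(25 + √26)))
(276865 + N(651, 127))/(2154*37 - 317628) = (276865 + (651² + (25/599)*651 + (25/599)*127 + 651*127 - 1/599*651*√26 - 1/599*127*√26))/(2154*37 - 317628) = (276865 + (423801 + 16275/599 + 3175/599 + 82677 - 651*√26/599 - 127*√26/599))/(79698 - 317628) = (276865 + (303399772/599 - 778*√26/599))/(-237930) = (469241907/599 - 778*√26/599)*(-1/237930) = -156413969/47506690 + 389*√26/71260035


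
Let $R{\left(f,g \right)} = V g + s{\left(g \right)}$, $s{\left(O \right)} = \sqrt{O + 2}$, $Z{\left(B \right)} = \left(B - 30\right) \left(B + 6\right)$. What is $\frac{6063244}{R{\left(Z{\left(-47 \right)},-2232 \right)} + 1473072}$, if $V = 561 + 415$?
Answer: $- \frac{427676978784}{49753273183} - \frac{3031622 i \sqrt{2230}}{248766365915} \approx -8.596 - 0.00057549 i$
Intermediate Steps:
$Z{\left(B \right)} = \left(-30 + B\right) \left(6 + B\right)$
$s{\left(O \right)} = \sqrt{2 + O}$
$V = 976$
$R{\left(f,g \right)} = \sqrt{2 + g} + 976 g$ ($R{\left(f,g \right)} = 976 g + \sqrt{2 + g} = \sqrt{2 + g} + 976 g$)
$\frac{6063244}{R{\left(Z{\left(-47 \right)},-2232 \right)} + 1473072} = \frac{6063244}{\left(\sqrt{2 - 2232} + 976 \left(-2232\right)\right) + 1473072} = \frac{6063244}{\left(\sqrt{-2230} - 2178432\right) + 1473072} = \frac{6063244}{\left(i \sqrt{2230} - 2178432\right) + 1473072} = \frac{6063244}{\left(-2178432 + i \sqrt{2230}\right) + 1473072} = \frac{6063244}{-705360 + i \sqrt{2230}}$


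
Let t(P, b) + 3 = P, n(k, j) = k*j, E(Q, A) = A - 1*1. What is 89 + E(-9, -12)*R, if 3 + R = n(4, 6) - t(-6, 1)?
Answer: -301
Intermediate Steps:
E(Q, A) = -1 + A (E(Q, A) = A - 1 = -1 + A)
n(k, j) = j*k
t(P, b) = -3 + P
R = 30 (R = -3 + (6*4 - (-3 - 6)) = -3 + (24 - 1*(-9)) = -3 + (24 + 9) = -3 + 33 = 30)
89 + E(-9, -12)*R = 89 + (-1 - 12)*30 = 89 - 13*30 = 89 - 390 = -301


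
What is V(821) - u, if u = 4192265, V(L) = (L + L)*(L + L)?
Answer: -1496101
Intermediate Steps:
V(L) = 4*L² (V(L) = (2*L)*(2*L) = 4*L²)
V(821) - u = 4*821² - 1*4192265 = 4*674041 - 4192265 = 2696164 - 4192265 = -1496101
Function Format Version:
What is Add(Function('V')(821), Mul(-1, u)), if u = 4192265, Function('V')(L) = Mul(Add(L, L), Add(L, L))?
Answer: -1496101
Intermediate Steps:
Function('V')(L) = Mul(4, Pow(L, 2)) (Function('V')(L) = Mul(Mul(2, L), Mul(2, L)) = Mul(4, Pow(L, 2)))
Add(Function('V')(821), Mul(-1, u)) = Add(Mul(4, Pow(821, 2)), Mul(-1, 4192265)) = Add(Mul(4, 674041), -4192265) = Add(2696164, -4192265) = -1496101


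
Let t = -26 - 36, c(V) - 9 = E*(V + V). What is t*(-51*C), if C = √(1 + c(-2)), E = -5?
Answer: 3162*√30 ≈ 17319.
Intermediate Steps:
c(V) = 9 - 10*V (c(V) = 9 - 5*(V + V) = 9 - 10*V)
C = √30 (C = √(1 + (9 - 10*(-2))) = √(1 + (9 + 20)) = √(1 + 29) = √30 ≈ 5.4772)
t = -62
t*(-51*C) = -(-3162)*√30 = 3162*√30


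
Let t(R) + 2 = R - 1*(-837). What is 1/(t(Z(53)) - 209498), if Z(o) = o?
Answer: -1/208610 ≈ -4.7936e-6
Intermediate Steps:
t(R) = 835 + R (t(R) = -2 + (R - 1*(-837)) = -2 + (R + 837) = -2 + (837 + R) = 835 + R)
1/(t(Z(53)) - 209498) = 1/((835 + 53) - 209498) = 1/(888 - 209498) = 1/(-208610) = -1/208610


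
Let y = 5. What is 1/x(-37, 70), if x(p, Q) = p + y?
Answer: -1/32 ≈ -0.031250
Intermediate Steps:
x(p, Q) = 5 + p (x(p, Q) = p + 5 = 5 + p)
1/x(-37, 70) = 1/(5 - 37) = 1/(-32) = -1/32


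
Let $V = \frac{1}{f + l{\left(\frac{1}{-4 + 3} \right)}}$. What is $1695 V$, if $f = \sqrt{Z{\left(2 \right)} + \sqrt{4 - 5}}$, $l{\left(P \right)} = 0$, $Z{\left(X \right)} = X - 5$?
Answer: $\frac{1695}{\sqrt{-3 + i}} \approx 152.68 - 940.86 i$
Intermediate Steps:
$Z{\left(X \right)} = -5 + X$
$f = \sqrt{-3 + i}$ ($f = \sqrt{\left(-5 + 2\right) + \sqrt{4 - 5}} = \sqrt{-3 + \sqrt{-1}} = \sqrt{-3 + i} \approx 0.28485 + 1.7553 i$)
$V = \frac{1}{\sqrt{-3 + i}}$ ($V = \frac{1}{\sqrt{-3 + i} + 0} = \frac{1}{\sqrt{-3 + i}} \approx 0.090077 - 0.55508 i$)
$1695 V = \frac{1695}{\sqrt{-3 + i}}$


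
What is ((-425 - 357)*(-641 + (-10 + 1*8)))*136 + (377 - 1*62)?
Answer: 68384651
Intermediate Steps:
((-425 - 357)*(-641 + (-10 + 1*8)))*136 + (377 - 1*62) = -782*(-641 + (-10 + 8))*136 + (377 - 62) = -782*(-641 - 2)*136 + 315 = -782*(-643)*136 + 315 = 502826*136 + 315 = 68384336 + 315 = 68384651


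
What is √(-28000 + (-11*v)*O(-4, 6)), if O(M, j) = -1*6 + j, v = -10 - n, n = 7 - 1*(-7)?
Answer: 20*I*√70 ≈ 167.33*I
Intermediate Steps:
n = 14 (n = 7 + 7 = 14)
v = -24 (v = -10 - 1*14 = -10 - 14 = -24)
O(M, j) = -6 + j
√(-28000 + (-11*v)*O(-4, 6)) = √(-28000 + (-11*(-24))*(-6 + 6)) = √(-28000 + 264*0) = √(-28000 + 0) = √(-28000) = 20*I*√70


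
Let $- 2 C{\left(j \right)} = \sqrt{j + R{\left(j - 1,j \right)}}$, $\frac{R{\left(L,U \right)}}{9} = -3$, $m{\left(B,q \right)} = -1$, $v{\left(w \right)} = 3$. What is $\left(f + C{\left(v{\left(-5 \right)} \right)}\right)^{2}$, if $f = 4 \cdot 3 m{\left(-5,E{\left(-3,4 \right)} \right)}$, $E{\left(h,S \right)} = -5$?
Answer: $\left(12 + i \sqrt{6}\right)^{2} \approx 138.0 + 58.788 i$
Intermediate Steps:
$f = -12$ ($f = 4 \cdot 3 \left(-1\right) = 12 \left(-1\right) = -12$)
$R{\left(L,U \right)} = -27$ ($R{\left(L,U \right)} = 9 \left(-3\right) = -27$)
$C{\left(j \right)} = - \frac{\sqrt{-27 + j}}{2}$ ($C{\left(j \right)} = - \frac{\sqrt{j - 27}}{2} = - \frac{\sqrt{-27 + j}}{2}$)
$\left(f + C{\left(v{\left(-5 \right)} \right)}\right)^{2} = \left(-12 - \frac{\sqrt{-27 + 3}}{2}\right)^{2} = \left(-12 - \frac{\sqrt{-24}}{2}\right)^{2} = \left(-12 - \frac{2 i \sqrt{6}}{2}\right)^{2} = \left(-12 - i \sqrt{6}\right)^{2}$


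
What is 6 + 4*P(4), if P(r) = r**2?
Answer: 70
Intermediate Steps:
6 + 4*P(4) = 6 + 4*4**2 = 6 + 4*16 = 6 + 64 = 70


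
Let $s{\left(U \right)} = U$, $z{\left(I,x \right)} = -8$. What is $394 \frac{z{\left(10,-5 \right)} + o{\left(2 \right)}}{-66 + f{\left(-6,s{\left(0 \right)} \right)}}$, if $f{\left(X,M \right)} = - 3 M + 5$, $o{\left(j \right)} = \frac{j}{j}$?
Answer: $\frac{2758}{61} \approx 45.213$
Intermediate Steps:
$o{\left(j \right)} = 1$
$f{\left(X,M \right)} = 5 - 3 M$
$394 \frac{z{\left(10,-5 \right)} + o{\left(2 \right)}}{-66 + f{\left(-6,s{\left(0 \right)} \right)}} = 394 \frac{-8 + 1}{-66 + \left(5 - 0\right)} = 394 \left(- \frac{7}{-66 + \left(5 + 0\right)}\right) = 394 \left(- \frac{7}{-66 + 5}\right) = 394 \left(- \frac{7}{-61}\right) = 394 \left(\left(-7\right) \left(- \frac{1}{61}\right)\right) = 394 \cdot \frac{7}{61} = \frac{2758}{61}$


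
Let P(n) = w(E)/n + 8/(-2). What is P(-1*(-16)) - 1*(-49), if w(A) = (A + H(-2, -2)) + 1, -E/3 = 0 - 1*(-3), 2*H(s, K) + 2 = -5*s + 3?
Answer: 1435/32 ≈ 44.844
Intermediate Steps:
H(s, K) = 1/2 - 5*s/2 (H(s, K) = -1 + (-5*s + 3)/2 = -1 + (3 - 5*s)/2 = -1 + (3/2 - 5*s/2) = 1/2 - 5*s/2)
E = -9 (E = -3*(0 - 1*(-3)) = -3*(0 + 3) = -3*3 = -9)
w(A) = 13/2 + A (w(A) = (A + (1/2 - 5/2*(-2))) + 1 = (A + (1/2 + 5)) + 1 = (A + 11/2) + 1 = (11/2 + A) + 1 = 13/2 + A)
P(n) = -4 - 5/(2*n) (P(n) = (13/2 - 9)/n + 8/(-2) = -5/(2*n) + 8*(-1/2) = -5/(2*n) - 4 = -4 - 5/(2*n))
P(-1*(-16)) - 1*(-49) = (-4 - 5/(2*((-1*(-16))))) - 1*(-49) = (-4 - 5/2/16) + 49 = (-4 - 5/2*1/16) + 49 = (-4 - 5/32) + 49 = -133/32 + 49 = 1435/32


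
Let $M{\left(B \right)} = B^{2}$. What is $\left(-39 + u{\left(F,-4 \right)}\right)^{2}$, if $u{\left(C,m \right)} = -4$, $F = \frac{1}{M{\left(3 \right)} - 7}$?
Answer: $1849$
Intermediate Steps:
$F = \frac{1}{2}$ ($F = \frac{1}{3^{2} - 7} = \frac{1}{9 - 7} = \frac{1}{2} \approx 0.5$)
$\left(-39 + u{\left(F,-4 \right)}\right)^{2} = \left(-39 - 4\right)^{2} = \left(-43\right)^{2} = 1849$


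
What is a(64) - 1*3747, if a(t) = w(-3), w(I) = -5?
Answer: -3752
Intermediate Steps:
a(t) = -5
a(64) - 1*3747 = -5 - 1*3747 = -5 - 3747 = -3752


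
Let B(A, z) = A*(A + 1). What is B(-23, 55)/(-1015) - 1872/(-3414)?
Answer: 28766/577535 ≈ 0.049808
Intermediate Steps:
B(A, z) = A*(1 + A)
B(-23, 55)/(-1015) - 1872/(-3414) = -23*(1 - 23)/(-1015) - 1872/(-3414) = -23*(-22)*(-1/1015) - 1872*(-1/3414) = 506*(-1/1015) + 312/569 = -506/1015 + 312/569 = 28766/577535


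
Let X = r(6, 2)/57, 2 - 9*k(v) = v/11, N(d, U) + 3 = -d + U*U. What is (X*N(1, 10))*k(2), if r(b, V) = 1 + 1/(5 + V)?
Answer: 5120/13167 ≈ 0.38885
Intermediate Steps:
N(d, U) = -3 + U² - d (N(d, U) = -3 + (-d + U*U) = -3 + (-d + U²) = -3 + (U² - d) = -3 + U² - d)
k(v) = 2/9 - v/99 (k(v) = 2/9 - v/(9*11) = 2/9 - v/99)
X = 8/399 (X = ((6 + 2)/(5 + 2))/57 = (8/7)*(1/57) = 8/399 ≈ 0.020050)
(X*N(1, 10))*k(2) = (8*(-3 + 10² - 1*1)/399)*(2/9 - 1/99*2) = (8*(-3 + 100 - 1)/399)*(2/9 - 2/99) = ((8/399)*96)*(20/99) = (256/133)*(20/99) = 5120/13167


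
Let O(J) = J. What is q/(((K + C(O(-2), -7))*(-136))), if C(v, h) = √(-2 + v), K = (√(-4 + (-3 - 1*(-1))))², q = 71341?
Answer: 214023/2720 + 71341*I/2720 ≈ 78.685 + 26.228*I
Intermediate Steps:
K = -6 (K = (√(-4 + (-3 + 1)))² = (√(-4 - 2))² = (√(-6))² = (I*√6)² = -6)
q/(((K + C(O(-2), -7))*(-136))) = 71341/(((-6 + √(-2 - 2))*(-136))) = 71341/(((-6 + √(-4))*(-136))) = 71341/(((-6 + 2*I)*(-136))) = 71341/(816 - 272*I) = 71341*((816 + 272*I)/739840) = 71341*(816 + 272*I)/739840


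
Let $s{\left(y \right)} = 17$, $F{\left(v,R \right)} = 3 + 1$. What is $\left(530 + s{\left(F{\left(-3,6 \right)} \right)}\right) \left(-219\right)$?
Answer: $-119793$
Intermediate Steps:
$F{\left(v,R \right)} = 4$
$\left(530 + s{\left(F{\left(-3,6 \right)} \right)}\right) \left(-219\right) = \left(530 + 17\right) \left(-219\right) = 547 \left(-219\right) = -119793$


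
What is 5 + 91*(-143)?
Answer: -13008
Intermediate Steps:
5 + 91*(-143) = 5 - 13013 = -13008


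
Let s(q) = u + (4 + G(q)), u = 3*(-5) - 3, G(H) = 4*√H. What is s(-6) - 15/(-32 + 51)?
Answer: -281/19 + 4*I*√6 ≈ -14.789 + 9.798*I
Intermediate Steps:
u = -18 (u = -15 - 3 = -18)
s(q) = -14 + 4*√q (s(q) = -18 + (4 + 4*√q) = -14 + 4*√q)
s(-6) - 15/(-32 + 51) = (-14 + 4*√(-6)) - 15/(-32 + 51) = (-14 + 4*(I*√6)) - 15/19 = (-14 + 4*I*√6) - 15*1/19 = (-14 + 4*I*√6) - 15/19 = -281/19 + 4*I*√6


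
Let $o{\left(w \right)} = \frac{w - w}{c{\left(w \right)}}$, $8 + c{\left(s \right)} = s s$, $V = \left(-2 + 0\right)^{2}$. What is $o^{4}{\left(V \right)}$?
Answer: $0$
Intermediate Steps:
$V = 4$ ($V = \left(-2\right)^{2} = 4$)
$c{\left(s \right)} = -8 + s^{2}$ ($c{\left(s \right)} = -8 + s s = -8 + s^{2}$)
$o{\left(w \right)} = 0$ ($o{\left(w \right)} = \frac{w - w}{-8 + w^{2}} = \frac{0}{-8 + w^{2}} = 0$)
$o^{4}{\left(V \right)} = 0^{4} = 0$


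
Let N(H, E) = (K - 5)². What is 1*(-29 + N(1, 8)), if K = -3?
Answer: 35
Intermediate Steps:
N(H, E) = 64 (N(H, E) = (-3 - 5)² = (-8)² = 64)
1*(-29 + N(1, 8)) = 1*(-29 + 64) = 1*35 = 35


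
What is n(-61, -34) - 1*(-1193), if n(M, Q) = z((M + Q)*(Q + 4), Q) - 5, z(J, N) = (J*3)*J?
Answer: 24368688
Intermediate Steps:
z(J, N) = 3*J² (z(J, N) = (3*J)*J = 3*J²)
n(M, Q) = -5 + 3*(4 + Q)²*(M + Q)² (n(M, Q) = 3*((M + Q)*(Q + 4))² - 5 = 3*((M + Q)*(4 + Q))² - 5 = 3*((4 + Q)*(M + Q))² - 5 = 3*((4 + Q)²*(M + Q)²) - 5 = 3*(4 + Q)²*(M + Q)² - 5 = -5 + 3*(4 + Q)²*(M + Q)²)
n(-61, -34) - 1*(-1193) = (-5 + 3*((-34)² + 4*(-61) + 4*(-34) - 61*(-34))²) - 1*(-1193) = (-5 + 3*(1156 - 244 - 136 + 2074)²) + 1193 = (-5 + 3*2850²) + 1193 = (-5 + 3*8122500) + 1193 = (-5 + 24367500) + 1193 = 24367495 + 1193 = 24368688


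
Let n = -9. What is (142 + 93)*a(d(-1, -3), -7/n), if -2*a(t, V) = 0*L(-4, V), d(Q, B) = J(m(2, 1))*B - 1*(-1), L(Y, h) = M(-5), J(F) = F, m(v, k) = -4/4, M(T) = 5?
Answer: 0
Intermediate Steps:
m(v, k) = -1 (m(v, k) = -4*¼ = -1)
L(Y, h) = 5
d(Q, B) = 1 - B (d(Q, B) = -B - 1*(-1) = -B + 1 = 1 - B)
a(t, V) = 0 (a(t, V) = -0*5 = -½*0 = 0)
(142 + 93)*a(d(-1, -3), -7/n) = (142 + 93)*0 = 235*0 = 0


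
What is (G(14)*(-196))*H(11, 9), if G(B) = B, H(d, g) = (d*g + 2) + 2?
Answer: -282632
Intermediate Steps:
H(d, g) = 4 + d*g (H(d, g) = (2 + d*g) + 2 = 4 + d*g)
(G(14)*(-196))*H(11, 9) = (14*(-196))*(4 + 11*9) = -2744*(4 + 99) = -2744*103 = -282632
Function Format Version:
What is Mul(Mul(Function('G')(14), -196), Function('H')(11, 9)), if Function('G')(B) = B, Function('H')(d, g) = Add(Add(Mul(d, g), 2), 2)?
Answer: -282632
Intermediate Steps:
Function('H')(d, g) = Add(4, Mul(d, g)) (Function('H')(d, g) = Add(Add(2, Mul(d, g)), 2) = Add(4, Mul(d, g)))
Mul(Mul(Function('G')(14), -196), Function('H')(11, 9)) = Mul(Mul(14, -196), Add(4, Mul(11, 9))) = Mul(-2744, Add(4, 99)) = Mul(-2744, 103) = -282632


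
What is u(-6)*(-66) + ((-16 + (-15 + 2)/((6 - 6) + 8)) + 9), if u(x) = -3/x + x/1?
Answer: 2835/8 ≈ 354.38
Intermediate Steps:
u(x) = x - 3/x (u(x) = -3/x + x*1 = -3/x + x = x - 3/x)
u(-6)*(-66) + ((-16 + (-15 + 2)/((6 - 6) + 8)) + 9) = (-6 - 3/(-6))*(-66) + ((-16 + (-15 + 2)/((6 - 6) + 8)) + 9) = (-6 - 3*(-1/6))*(-66) + ((-16 - 13/(0 + 8)) + 9) = (-6 + 1/2)*(-66) + ((-16 - 13/8) + 9) = -11/2*(-66) + ((-16 - 13*1/8) + 9) = 363 + ((-16 - 13/8) + 9) = 363 + (-141/8 + 9) = 363 - 69/8 = 2835/8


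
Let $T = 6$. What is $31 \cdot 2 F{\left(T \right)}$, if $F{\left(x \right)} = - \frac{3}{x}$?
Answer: $-31$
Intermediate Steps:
$31 \cdot 2 F{\left(T \right)} = 31 \cdot 2 \left(- \frac{3}{6}\right) = 62 \left(\left(-3\right) \frac{1}{6}\right) = 62 \left(- \frac{1}{2}\right) = -31$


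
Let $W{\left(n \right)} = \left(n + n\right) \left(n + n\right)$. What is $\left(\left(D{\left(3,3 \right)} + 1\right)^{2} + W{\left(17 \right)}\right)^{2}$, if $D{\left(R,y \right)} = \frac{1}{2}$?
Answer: $\frac{21464689}{16} \approx 1.3415 \cdot 10^{6}$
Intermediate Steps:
$D{\left(R,y \right)} = \frac{1}{2}$
$W{\left(n \right)} = 4 n^{2}$ ($W{\left(n \right)} = 2 n 2 n = 4 n^{2}$)
$\left(\left(D{\left(3,3 \right)} + 1\right)^{2} + W{\left(17 \right)}\right)^{2} = \left(\left(\frac{1}{2} + 1\right)^{2} + 4 \cdot 17^{2}\right)^{2} = \left(\left(\frac{3}{2}\right)^{2} + 4 \cdot 289\right)^{2} = \left(\frac{9}{4} + 1156\right)^{2} = \left(\frac{4633}{4}\right)^{2} = \frac{21464689}{16}$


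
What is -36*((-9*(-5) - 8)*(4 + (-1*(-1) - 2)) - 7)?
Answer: -3744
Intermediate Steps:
-36*((-9*(-5) - 8)*(4 + (-1*(-1) - 2)) - 7) = -36*((45 - 8)*(4 + (1 - 2)) - 7) = -36*(37*(4 - 1) - 7) = -36*(37*3 - 7) = -36*(111 - 7) = -36*104 = -1*3744 = -3744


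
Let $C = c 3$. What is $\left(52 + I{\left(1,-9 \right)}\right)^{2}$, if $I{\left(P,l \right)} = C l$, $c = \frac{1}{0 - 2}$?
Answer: $\frac{17161}{4} \approx 4290.3$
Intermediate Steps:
$c = - \frac{1}{2}$ ($c = \frac{1}{-2} = - \frac{1}{2} \approx -0.5$)
$C = - \frac{3}{2}$ ($C = \left(- \frac{1}{2}\right) 3 = - \frac{3}{2} \approx -1.5$)
$I{\left(P,l \right)} = - \frac{3 l}{2}$
$\left(52 + I{\left(1,-9 \right)}\right)^{2} = \left(52 - - \frac{27}{2}\right)^{2} = \left(52 + \frac{27}{2}\right)^{2} = \left(\frac{131}{2}\right)^{2} = \frac{17161}{4}$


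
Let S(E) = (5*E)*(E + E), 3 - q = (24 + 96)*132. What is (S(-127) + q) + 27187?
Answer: 172640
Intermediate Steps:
q = -15837 (q = 3 - (24 + 96)*132 = 3 - 120*132 = 3 - 1*15840 = 3 - 15840 = -15837)
S(E) = 10*E**2 (S(E) = (5*E)*(2*E) = 10*E**2)
(S(-127) + q) + 27187 = (10*(-127)**2 - 15837) + 27187 = (10*16129 - 15837) + 27187 = (161290 - 15837) + 27187 = 145453 + 27187 = 172640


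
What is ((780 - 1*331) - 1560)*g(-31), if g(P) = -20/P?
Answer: -22220/31 ≈ -716.77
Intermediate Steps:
((780 - 1*331) - 1560)*g(-31) = ((780 - 1*331) - 1560)*(-20/(-31)) = ((780 - 331) - 1560)*(-20*(-1/31)) = (449 - 1560)*(20/31) = -1111*20/31 = -22220/31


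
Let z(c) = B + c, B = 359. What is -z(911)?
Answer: -1270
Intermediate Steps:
z(c) = 359 + c
-z(911) = -(359 + 911) = -1*1270 = -1270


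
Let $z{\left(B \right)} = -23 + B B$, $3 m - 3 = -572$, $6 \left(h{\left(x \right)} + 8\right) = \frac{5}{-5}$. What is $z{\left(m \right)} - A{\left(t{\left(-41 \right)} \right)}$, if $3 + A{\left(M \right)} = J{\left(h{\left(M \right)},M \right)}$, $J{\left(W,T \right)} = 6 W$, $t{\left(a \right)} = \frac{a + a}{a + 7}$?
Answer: $\frac{324022}{9} \approx 36002.0$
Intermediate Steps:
$t{\left(a \right)} = \frac{2 a}{7 + a}$
$h{\left(x \right)} = - \frac{49}{6}$ ($h{\left(x \right)} = -8 + \frac{5 \frac{1}{-5}}{6} = -8 + \frac{5 \left(- \frac{1}{5}\right)}{6} = -8 + \frac{1}{6} \left(-1\right) = -8 - \frac{1}{6} = - \frac{49}{6}$)
$m = - \frac{569}{3}$ ($m = 1 + \frac{1}{3} \left(-572\right) = 1 - \frac{572}{3} = - \frac{569}{3} \approx -189.67$)
$z{\left(B \right)} = -23 + B^{2}$
$A{\left(M \right)} = -52$ ($A{\left(M \right)} = -3 + 6 \left(- \frac{49}{6}\right) = -3 - 49 = -52$)
$z{\left(m \right)} - A{\left(t{\left(-41 \right)} \right)} = \left(-23 + \left(- \frac{569}{3}\right)^{2}\right) - -52 = \left(-23 + \frac{323761}{9}\right) + 52 = \frac{323554}{9} + 52 = \frac{324022}{9}$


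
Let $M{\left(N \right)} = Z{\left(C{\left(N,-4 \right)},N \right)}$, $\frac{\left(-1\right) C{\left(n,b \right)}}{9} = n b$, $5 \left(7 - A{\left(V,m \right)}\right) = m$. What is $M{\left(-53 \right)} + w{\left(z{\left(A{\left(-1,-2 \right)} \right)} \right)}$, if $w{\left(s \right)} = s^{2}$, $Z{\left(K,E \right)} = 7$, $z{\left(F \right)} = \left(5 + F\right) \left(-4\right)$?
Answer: $\frac{61679}{25} \approx 2467.2$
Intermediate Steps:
$A{\left(V,m \right)} = 7 - \frac{m}{5}$
$z{\left(F \right)} = -20 - 4 F$
$C{\left(n,b \right)} = - 9 b n$ ($C{\left(n,b \right)} = - 9 n b = - 9 b n$)
$M{\left(N \right)} = 7$
$M{\left(-53 \right)} + w{\left(z{\left(A{\left(-1,-2 \right)} \right)} \right)} = 7 + \left(-20 - 4 \left(7 - - \frac{2}{5}\right)\right)^{2} = 7 + \left(-20 - 4 \left(7 + \frac{2}{5}\right)\right)^{2} = 7 + \left(-20 - \frac{148}{5}\right)^{2} = 7 + \left(- \frac{248}{5}\right)^{2} = 7 + \frac{61504}{25} = \frac{61679}{25}$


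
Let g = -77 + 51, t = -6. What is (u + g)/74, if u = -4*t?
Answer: -1/37 ≈ -0.027027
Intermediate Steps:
g = -26
u = 24 (u = -4*(-6) = 24)
(u + g)/74 = (24 - 26)/74 = (1/74)*(-2) = -1/37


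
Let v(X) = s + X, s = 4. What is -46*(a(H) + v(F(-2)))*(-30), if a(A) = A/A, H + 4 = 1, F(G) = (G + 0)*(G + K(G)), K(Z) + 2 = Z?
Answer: 23460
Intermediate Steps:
K(Z) = -2 + Z
F(G) = G*(-2 + 2*G) (F(G) = (G + 0)*(G + (-2 + G)) = G*(-2 + 2*G))
H = -3 (H = -4 + 1 = -3)
v(X) = 4 + X
a(A) = 1
-46*(a(H) + v(F(-2)))*(-30) = -46*(1 + (4 + 2*(-2)*(-1 - 2)))*(-30) = -46*(1 + (4 + 2*(-2)*(-3)))*(-30) = -46*(1 + (4 + 12))*(-30) = -46*(1 + 16)*(-30) = -46*17*(-30) = -782*(-30) = 23460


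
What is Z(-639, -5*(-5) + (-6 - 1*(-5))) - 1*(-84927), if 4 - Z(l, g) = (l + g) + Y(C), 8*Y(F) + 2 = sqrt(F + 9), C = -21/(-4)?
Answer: 342185/4 - sqrt(57)/16 ≈ 85546.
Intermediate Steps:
C = 21/4 (C = -21*(-1/4) = 21/4 ≈ 5.2500)
Y(F) = -1/4 + sqrt(9 + F)/8 (Y(F) = -1/4 + sqrt(F + 9)/8 = -1/4 + sqrt(9 + F)/8)
Z(l, g) = 17/4 - g - l - sqrt(57)/16 (Z(l, g) = 4 - ((l + g) + (-1/4 + sqrt(9 + 21/4)/8)) = 4 - ((g + l) + (-1/4 + sqrt(57/4)/8)) = 4 - ((g + l) + (-1/4 + (sqrt(57)/2)/8)) = 4 - ((g + l) + (-1/4 + sqrt(57)/16)) = 4 - (-1/4 + g + l + sqrt(57)/16) = 4 + (1/4 - g - l - sqrt(57)/16) = 17/4 - g - l - sqrt(57)/16)
Z(-639, -5*(-5) + (-6 - 1*(-5))) - 1*(-84927) = (17/4 - (-5*(-5) + (-6 - 1*(-5))) - 1*(-639) - sqrt(57)/16) - 1*(-84927) = (17/4 - (25 + (-6 + 5)) + 639 - sqrt(57)/16) + 84927 = (17/4 - (25 - 1) + 639 - sqrt(57)/16) + 84927 = (17/4 - 1*24 + 639 - sqrt(57)/16) + 84927 = (17/4 - 24 + 639 - sqrt(57)/16) + 84927 = (2477/4 - sqrt(57)/16) + 84927 = 342185/4 - sqrt(57)/16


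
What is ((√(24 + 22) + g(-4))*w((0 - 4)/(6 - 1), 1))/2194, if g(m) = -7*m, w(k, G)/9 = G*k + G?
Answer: 126/5485 + 9*√46/10970 ≈ 0.028536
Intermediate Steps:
w(k, G) = 9*G + 9*G*k (w(k, G) = 9*(G*k + G) = 9*(G + G*k) = 9*G + 9*G*k)
((√(24 + 22) + g(-4))*w((0 - 4)/(6 - 1), 1))/2194 = ((√(24 + 22) - 7*(-4))*(9*1*(1 + (0 - 4)/(6 - 1))))/2194 = ((√46 + 28)*(9*1*(1 - 4/5)))*(1/2194) = ((28 + √46)*(9*1*(1 - 4*⅕)))*(1/2194) = ((28 + √46)*(9*1*(1 - ⅘)))*(1/2194) = ((28 + √46)*(9*1*(⅕)))*(1/2194) = ((28 + √46)*(9/5))*(1/2194) = (252/5 + 9*√46/5)*(1/2194) = 126/5485 + 9*√46/10970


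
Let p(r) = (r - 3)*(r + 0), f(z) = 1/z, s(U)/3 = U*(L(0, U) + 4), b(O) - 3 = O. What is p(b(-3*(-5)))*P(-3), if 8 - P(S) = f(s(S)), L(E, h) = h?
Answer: 2190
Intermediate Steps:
b(O) = 3 + O
s(U) = 3*U*(4 + U) (s(U) = 3*(U*(U + 4)) = 3*(U*(4 + U)) = 3*U*(4 + U))
f(z) = 1/z
p(r) = r*(-3 + r) (p(r) = (-3 + r)*r = r*(-3 + r))
P(S) = 8 - 1/(3*S*(4 + S))
p(b(-3*(-5)))*P(-3) = ((3 - 3*(-5))*(-3 + (3 - 3*(-5))))*((⅓)*(-1 + 24*(-3)*(4 - 3))/(-3*(4 - 3))) = ((3 + 15)*(-3 + (3 + 15)))*((⅓)*(-⅓)*(-1 + 24*(-3)*1)/1) = (18*(-3 + 18))*((⅓)*(-⅓)*1*(-1 - 72)) = (18*15)*((⅓)*(-⅓)*1*(-73)) = 270*(73/9) = 2190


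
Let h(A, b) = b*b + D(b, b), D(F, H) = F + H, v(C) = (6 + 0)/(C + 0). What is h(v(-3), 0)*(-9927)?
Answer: 0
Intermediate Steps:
v(C) = 6/C
h(A, b) = b² + 2*b (h(A, b) = b*b + (b + b) = b² + 2*b)
h(v(-3), 0)*(-9927) = (0*(2 + 0))*(-9927) = (0*2)*(-9927) = 0*(-9927) = 0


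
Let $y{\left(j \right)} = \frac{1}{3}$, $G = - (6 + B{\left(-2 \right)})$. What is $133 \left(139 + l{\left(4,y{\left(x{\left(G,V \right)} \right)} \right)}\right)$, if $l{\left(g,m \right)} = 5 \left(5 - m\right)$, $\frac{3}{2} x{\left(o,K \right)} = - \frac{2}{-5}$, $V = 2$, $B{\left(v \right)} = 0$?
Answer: $\frac{64771}{3} \approx 21590.0$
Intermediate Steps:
$G = -6$ ($G = - (6 + 0) = \left(-1\right) 6 = -6$)
$x{\left(o,K \right)} = \frac{4}{15}$ ($x{\left(o,K \right)} = \frac{2 \left(- \frac{2}{-5}\right)}{3} = \frac{2 \left(\left(-2\right) \left(- \frac{1}{5}\right)\right)}{3} = \frac{2}{3} \cdot \frac{2}{5} = \frac{4}{15}$)
$y{\left(j \right)} = \frac{1}{3}$
$l{\left(g,m \right)} = 25 - 5 m$
$133 \left(139 + l{\left(4,y{\left(x{\left(G,V \right)} \right)} \right)}\right) = 133 \left(139 + \left(25 - \frac{5}{3}\right)\right) = 133 \left(139 + \frac{70}{3}\right) = 133 \cdot \frac{487}{3} = \frac{64771}{3}$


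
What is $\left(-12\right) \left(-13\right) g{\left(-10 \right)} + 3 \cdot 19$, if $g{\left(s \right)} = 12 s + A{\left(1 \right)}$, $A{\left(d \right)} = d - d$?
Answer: $-18663$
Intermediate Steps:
$A{\left(d \right)} = 0$
$g{\left(s \right)} = 12 s$ ($g{\left(s \right)} = 12 s + 0 = 12 s$)
$\left(-12\right) \left(-13\right) g{\left(-10 \right)} + 3 \cdot 19 = \left(-12\right) \left(-13\right) 12 \left(-10\right) + 3 \cdot 19 = 156 \left(-120\right) + 57 = -18720 + 57 = -18663$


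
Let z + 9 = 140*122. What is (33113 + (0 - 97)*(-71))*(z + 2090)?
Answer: 766440000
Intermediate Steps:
z = 17071 (z = -9 + 140*122 = -9 + 17080 = 17071)
(33113 + (0 - 97)*(-71))*(z + 2090) = (33113 + (0 - 97)*(-71))*(17071 + 2090) = (33113 - 97*(-71))*19161 = (33113 + 6887)*19161 = 40000*19161 = 766440000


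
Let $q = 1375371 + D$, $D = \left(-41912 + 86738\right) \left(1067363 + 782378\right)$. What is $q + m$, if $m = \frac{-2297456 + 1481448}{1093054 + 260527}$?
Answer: $\frac{112236047215263889}{1353581} \approx 8.2918 \cdot 10^{10}$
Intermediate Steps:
$D = 82916490066$ ($D = 44826 \cdot 1849741 = 82916490066$)
$m = - \frac{816008}{1353581} \approx -0.60285$
$q = 82917865437$ ($q = 1375371 + 82916490066 = 82917865437$)
$q + m = 82917865437 - \frac{816008}{1353581} = \frac{112236047215263889}{1353581}$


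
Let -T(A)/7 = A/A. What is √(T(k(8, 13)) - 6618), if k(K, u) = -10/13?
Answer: 5*I*√265 ≈ 81.394*I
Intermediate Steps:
k(K, u) = -10/13 (k(K, u) = -10*1/13 = -10/13)
T(A) = -7 (T(A) = -7*A/A = -7*1 = -7)
√(T(k(8, 13)) - 6618) = √(-7 - 6618) = √(-6625) = 5*I*√265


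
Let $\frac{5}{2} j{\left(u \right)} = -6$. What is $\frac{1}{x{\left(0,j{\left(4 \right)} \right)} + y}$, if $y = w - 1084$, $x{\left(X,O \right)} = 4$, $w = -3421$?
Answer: $- \frac{1}{4501} \approx -0.00022217$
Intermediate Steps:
$j{\left(u \right)} = - \frac{12}{5}$ ($j{\left(u \right)} = \frac{2}{5} \left(-6\right) = - \frac{12}{5}$)
$y = -4505$ ($y = -3421 - 1084 = -4505$)
$\frac{1}{x{\left(0,j{\left(4 \right)} \right)} + y} = \frac{1}{4 - 4505} = \frac{1}{-4501} = - \frac{1}{4501}$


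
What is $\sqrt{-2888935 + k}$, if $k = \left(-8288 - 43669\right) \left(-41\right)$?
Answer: $i \sqrt{758698} \approx 871.03 i$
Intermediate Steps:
$k = 2130237$ ($k = \left(-8288 - 43669\right) \left(-41\right) = \left(-51957\right) \left(-41\right) = 2130237$)
$\sqrt{-2888935 + k} = \sqrt{-2888935 + 2130237} = \sqrt{-758698} = i \sqrt{758698}$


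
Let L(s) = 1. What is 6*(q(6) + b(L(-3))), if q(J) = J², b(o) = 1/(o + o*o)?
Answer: 219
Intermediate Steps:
b(o) = 1/(o + o²)
6*(q(6) + b(L(-3))) = 6*(6² + 1/(1*(1 + 1))) = 6*(36 + 1/2) = 6*(36 + 1*(½)) = 6*(36 + ½) = 6*(73/2) = 219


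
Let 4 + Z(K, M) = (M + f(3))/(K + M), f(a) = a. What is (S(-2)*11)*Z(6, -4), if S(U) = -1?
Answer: 99/2 ≈ 49.500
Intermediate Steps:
Z(K, M) = -4 + (3 + M)/(K + M) (Z(K, M) = -4 + (M + 3)/(K + M) = -4 + (3 + M)/(K + M))
(S(-2)*11)*Z(6, -4) = (-1*11)*((3 - 4*6 - 3*(-4))/(6 - 4)) = -11*(3 - 24 + 12)/2 = -11*(-9)/2 = -11*(-9/2) = 99/2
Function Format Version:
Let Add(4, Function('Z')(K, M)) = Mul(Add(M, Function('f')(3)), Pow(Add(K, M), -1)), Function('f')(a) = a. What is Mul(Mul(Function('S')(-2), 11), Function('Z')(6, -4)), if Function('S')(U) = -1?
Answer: Rational(99, 2) ≈ 49.500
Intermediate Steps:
Function('Z')(K, M) = Add(-4, Mul(Pow(Add(K, M), -1), Add(3, M))) (Function('Z')(K, M) = Add(-4, Mul(Add(M, 3), Pow(Add(K, M), -1))) = Add(-4, Mul(Add(3, M), Pow(Add(K, M), -1))) = Add(-4, Mul(Pow(Add(K, M), -1), Add(3, M))))
Mul(Mul(Function('S')(-2), 11), Function('Z')(6, -4)) = Mul(Mul(-1, 11), Mul(Pow(Add(6, -4), -1), Add(3, Mul(-4, 6), Mul(-3, -4)))) = Mul(-11, Mul(Pow(2, -1), Add(3, -24, 12))) = Mul(-11, Mul(Rational(1, 2), -9)) = Mul(-11, Rational(-9, 2)) = Rational(99, 2)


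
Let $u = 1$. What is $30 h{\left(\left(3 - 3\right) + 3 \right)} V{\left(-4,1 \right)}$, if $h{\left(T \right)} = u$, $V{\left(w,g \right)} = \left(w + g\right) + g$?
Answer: $-60$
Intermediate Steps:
$V{\left(w,g \right)} = w + 2 g$ ($V{\left(w,g \right)} = \left(g + w\right) + g = w + 2 g$)
$h{\left(T \right)} = 1$
$30 h{\left(\left(3 - 3\right) + 3 \right)} V{\left(-4,1 \right)} = 30 \cdot 1 \left(-4 + 2 \cdot 1\right) = 30 \left(-4 + 2\right) = 30 \left(-2\right) = -60$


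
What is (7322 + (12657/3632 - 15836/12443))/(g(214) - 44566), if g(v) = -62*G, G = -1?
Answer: -331002944971/2011268203904 ≈ -0.16457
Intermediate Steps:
g(v) = 62 (g(v) = -62*(-1) = 62)
(7322 + (12657/3632 - 15836/12443))/(g(214) - 44566) = (7322 + (12657/3632 - 15836/12443))/(62 - 44566) = (7322 + (12657*(1/3632) - 15836*1/12443))/(-44504) = (7322 + (12657/3632 - 15836/12443))*(-1/44504) = (7322 + 99974699/45192976)*(-1/44504) = (331002944971/45192976)*(-1/44504) = -331002944971/2011268203904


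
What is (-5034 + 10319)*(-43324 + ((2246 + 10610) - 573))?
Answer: -164051685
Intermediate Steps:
(-5034 + 10319)*(-43324 + ((2246 + 10610) - 573)) = 5285*(-43324 + (12856 - 573)) = 5285*(-43324 + 12283) = 5285*(-31041) = -164051685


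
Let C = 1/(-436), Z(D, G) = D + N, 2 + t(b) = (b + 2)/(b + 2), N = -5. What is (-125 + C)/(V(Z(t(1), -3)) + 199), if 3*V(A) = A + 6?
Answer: -54501/86764 ≈ -0.62815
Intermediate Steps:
t(b) = -1 (t(b) = -2 + (b + 2)/(b + 2) = -2 + (2 + b)/(2 + b) = -2 + 1 = -1)
Z(D, G) = -5 + D (Z(D, G) = D - 5 = -5 + D)
V(A) = 2 + A/3 (V(A) = (A + 6)/3 = (6 + A)/3 = 2 + A/3)
C = -1/436 ≈ -0.0022936
(-125 + C)/(V(Z(t(1), -3)) + 199) = (-125 - 1/436)/((2 + (-5 - 1)/3) + 199) = -54501/(436*((2 + (⅓)*(-6)) + 199)) = -54501/(436*((2 - 2) + 199)) = -54501/(436*(0 + 199)) = -54501/436/199 = -54501/436*1/199 = -54501/86764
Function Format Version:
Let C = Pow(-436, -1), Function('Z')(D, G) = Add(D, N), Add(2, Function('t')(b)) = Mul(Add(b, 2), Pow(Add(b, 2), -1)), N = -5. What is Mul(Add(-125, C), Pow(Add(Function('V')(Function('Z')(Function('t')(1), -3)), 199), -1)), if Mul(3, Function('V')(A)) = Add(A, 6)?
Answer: Rational(-54501, 86764) ≈ -0.62815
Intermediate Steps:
Function('t')(b) = -1 (Function('t')(b) = Add(-2, Mul(Add(b, 2), Pow(Add(b, 2), -1))) = Add(-2, Mul(Add(2, b), Pow(Add(2, b), -1))) = Add(-2, 1) = -1)
Function('Z')(D, G) = Add(-5, D) (Function('Z')(D, G) = Add(D, -5) = Add(-5, D))
Function('V')(A) = Add(2, Mul(Rational(1, 3), A)) (Function('V')(A) = Mul(Rational(1, 3), Add(A, 6)) = Mul(Rational(1, 3), Add(6, A)) = Add(2, Mul(Rational(1, 3), A)))
C = Rational(-1, 436) ≈ -0.0022936
Mul(Add(-125, C), Pow(Add(Function('V')(Function('Z')(Function('t')(1), -3)), 199), -1)) = Mul(Add(-125, Rational(-1, 436)), Pow(Add(Add(2, Mul(Rational(1, 3), Add(-5, -1))), 199), -1)) = Mul(Rational(-54501, 436), Pow(Add(Add(2, Mul(Rational(1, 3), -6)), 199), -1)) = Mul(Rational(-54501, 436), Pow(Add(Add(2, -2), 199), -1)) = Mul(Rational(-54501, 436), Pow(Add(0, 199), -1)) = Mul(Rational(-54501, 436), Pow(199, -1)) = Mul(Rational(-54501, 436), Rational(1, 199)) = Rational(-54501, 86764)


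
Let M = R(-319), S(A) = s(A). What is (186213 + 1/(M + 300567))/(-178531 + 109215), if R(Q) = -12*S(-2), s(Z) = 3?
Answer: -13990694776/5207901699 ≈ -2.6864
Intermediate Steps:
S(A) = 3
R(Q) = -36 (R(Q) = -12*3 = -36)
M = -36
(186213 + 1/(M + 300567))/(-178531 + 109215) = (186213 + 1/(-36 + 300567))/(-178531 + 109215) = (186213 + 1/300531)/(-69316) = (186213 + 1/300531)*(-1/69316) = (55962779104/300531)*(-1/69316) = -13990694776/5207901699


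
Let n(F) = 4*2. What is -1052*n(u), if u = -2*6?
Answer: -8416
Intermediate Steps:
u = -12
n(F) = 8
-1052*n(u) = -1052*8 = -8416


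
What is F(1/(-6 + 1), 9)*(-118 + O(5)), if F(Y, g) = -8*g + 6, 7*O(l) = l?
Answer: 54186/7 ≈ 7740.9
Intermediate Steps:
O(l) = l/7
F(Y, g) = 6 - 8*g
F(1/(-6 + 1), 9)*(-118 + O(5)) = (6 - 8*9)*(-118 + (1/7)*5) = (6 - 72)*(-118 + 5/7) = -66*(-821/7) = 54186/7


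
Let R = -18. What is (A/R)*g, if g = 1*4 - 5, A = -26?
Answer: -13/9 ≈ -1.4444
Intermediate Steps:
g = -1 (g = 4 - 5 = -1)
(A/R)*g = -26/(-18)*(-1) = -26*(-1/18)*(-1) = (13/9)*(-1) = -13/9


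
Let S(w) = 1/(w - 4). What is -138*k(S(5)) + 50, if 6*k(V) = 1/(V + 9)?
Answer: 477/10 ≈ 47.700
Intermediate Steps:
S(w) = 1/(-4 + w)
k(V) = 1/(6*(9 + V)) (k(V) = 1/(6*(V + 9)) = 1/(6*(9 + V)))
-138*k(S(5)) + 50 = -23/(9 + 1/(-4 + 5)) + 50 = -23/(9 + 1/1) + 50 = -23/(9 + 1) + 50 = -23/10 + 50 = 477/10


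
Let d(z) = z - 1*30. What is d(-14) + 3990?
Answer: 3946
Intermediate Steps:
d(z) = -30 + z (d(z) = z - 30 = -30 + z)
d(-14) + 3990 = (-30 - 14) + 3990 = -44 + 3990 = 3946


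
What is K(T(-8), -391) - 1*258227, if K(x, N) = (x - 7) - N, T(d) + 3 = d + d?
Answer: -257862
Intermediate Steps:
T(d) = -3 + 2*d (T(d) = -3 + (d + d) = -3 + 2*d)
K(x, N) = -7 + x - N (K(x, N) = (-7 + x) - N = -7 + x - N)
K(T(-8), -391) - 1*258227 = (-7 + (-3 + 2*(-8)) - 1*(-391)) - 1*258227 = (-7 + (-3 - 16) + 391) - 258227 = (-7 - 19 + 391) - 258227 = 365 - 258227 = -257862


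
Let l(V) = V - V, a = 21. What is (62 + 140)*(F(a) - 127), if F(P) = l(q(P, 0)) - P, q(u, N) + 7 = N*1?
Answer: -29896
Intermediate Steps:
q(u, N) = -7 + N (q(u, N) = -7 + N*1 = -7 + N)
l(V) = 0
F(P) = -P (F(P) = 0 - P = -P)
(62 + 140)*(F(a) - 127) = (62 + 140)*(-1*21 - 127) = 202*(-21 - 127) = 202*(-148) = -29896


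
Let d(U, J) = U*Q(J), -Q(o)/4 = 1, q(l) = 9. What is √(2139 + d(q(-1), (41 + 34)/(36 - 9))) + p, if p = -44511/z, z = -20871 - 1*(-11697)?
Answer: 14837/3058 + √2103 ≈ 50.710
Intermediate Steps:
z = -9174 (z = -20871 + 11697 = -9174)
Q(o) = -4 (Q(o) = -4*1 = -4)
p = 14837/3058 (p = -44511/(-9174) = -44511*(-1/9174) = 14837/3058 ≈ 4.8519)
d(U, J) = -4*U (d(U, J) = U*(-4) = -4*U)
√(2139 + d(q(-1), (41 + 34)/(36 - 9))) + p = √(2139 - 4*9) + 14837/3058 = √(2139 - 36) + 14837/3058 = √2103 + 14837/3058 = 14837/3058 + √2103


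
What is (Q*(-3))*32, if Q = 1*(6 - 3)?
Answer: -288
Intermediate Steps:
Q = 3 (Q = 1*3 = 3)
(Q*(-3))*32 = (3*(-3))*32 = -9*32 = -288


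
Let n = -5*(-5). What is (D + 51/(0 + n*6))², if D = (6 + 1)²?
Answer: 6086089/2500 ≈ 2434.4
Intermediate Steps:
n = 25
D = 49 (D = 7² = 49)
(D + 51/(0 + n*6))² = (49 + 51/(0 + 25*6))² = (49 + 51/(0 + 150))² = (49 + 51/150)² = (49 + 51*(1/150))² = (49 + 17/50)² = (2467/50)² = 6086089/2500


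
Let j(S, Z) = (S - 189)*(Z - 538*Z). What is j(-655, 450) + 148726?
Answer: 204101326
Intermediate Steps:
j(S, Z) = -537*Z*(-189 + S) (j(S, Z) = (-189 + S)*(-537*Z) = -537*Z*(-189 + S))
j(-655, 450) + 148726 = 537*450*(189 - 1*(-655)) + 148726 = 537*450*(189 + 655) + 148726 = 537*450*844 + 148726 = 203952600 + 148726 = 204101326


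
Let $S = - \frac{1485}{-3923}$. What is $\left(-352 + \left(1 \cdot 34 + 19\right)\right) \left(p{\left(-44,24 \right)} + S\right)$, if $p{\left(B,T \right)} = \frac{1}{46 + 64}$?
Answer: $- \frac{50014627}{431530} \approx -115.9$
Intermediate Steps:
$p{\left(B,T \right)} = \frac{1}{110}$
$S = \frac{1485}{3923}$ ($S = \left(-1485\right) \left(- \frac{1}{3923}\right) = \frac{1485}{3923} \approx 0.37854$)
$\left(-352 + \left(1 \cdot 34 + 19\right)\right) \left(p{\left(-44,24 \right)} + S\right) = \left(-352 + \left(1 \cdot 34 + 19\right)\right) \left(\frac{1}{110} + \frac{1485}{3923}\right) = \left(-352 + \left(34 + 19\right)\right) \frac{167273}{431530} = \left(-352 + 53\right) \frac{167273}{431530} = \left(-299\right) \frac{167273}{431530} = - \frac{50014627}{431530}$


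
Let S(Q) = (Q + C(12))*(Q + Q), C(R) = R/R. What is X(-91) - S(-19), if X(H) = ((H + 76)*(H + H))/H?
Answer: -714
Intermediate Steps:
C(R) = 1
S(Q) = 2*Q*(1 + Q) (S(Q) = (Q + 1)*(Q + Q) = (1 + Q)*(2*Q) = 2*Q*(1 + Q))
X(H) = 152 + 2*H (X(H) = ((76 + H)*(2*H))/H = (2*H*(76 + H))/H = 152 + 2*H)
X(-91) - S(-19) = (152 + 2*(-91)) - 2*(-19)*(1 - 19) = (152 - 182) - 2*(-19)*(-18) = -30 - 1*684 = -30 - 684 = -714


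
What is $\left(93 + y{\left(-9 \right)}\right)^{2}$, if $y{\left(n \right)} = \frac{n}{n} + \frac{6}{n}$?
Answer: $\frac{78400}{9} \approx 8711.1$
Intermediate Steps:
$y{\left(n \right)} = 1 + \frac{6}{n}$
$\left(93 + y{\left(-9 \right)}\right)^{2} = \left(93 + \frac{6 - 9}{-9}\right)^{2} = \left(93 - - \frac{1}{3}\right)^{2} = \left(93 + \frac{1}{3}\right)^{2} = \left(\frac{280}{3}\right)^{2} = \frac{78400}{9}$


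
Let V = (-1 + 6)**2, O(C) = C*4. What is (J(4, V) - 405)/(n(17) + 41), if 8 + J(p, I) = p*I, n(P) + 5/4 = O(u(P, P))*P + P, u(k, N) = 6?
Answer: -1252/1859 ≈ -0.67348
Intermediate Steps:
O(C) = 4*C
n(P) = -5/4 + 25*P (n(P) = -5/4 + ((4*6)*P + P) = -5/4 + (24*P + P) = -5/4 + 25*P)
V = 25 (V = 5**2 = 25)
J(p, I) = -8 + I*p (J(p, I) = -8 + p*I = -8 + I*p)
(J(4, V) - 405)/(n(17) + 41) = ((-8 + 25*4) - 405)/((-5/4 + 25*17) + 41) = ((-8 + 100) - 405)/((-5/4 + 425) + 41) = (92 - 405)/(1695/4 + 41) = -313/1859/4 = -313*4/1859 = -1252/1859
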